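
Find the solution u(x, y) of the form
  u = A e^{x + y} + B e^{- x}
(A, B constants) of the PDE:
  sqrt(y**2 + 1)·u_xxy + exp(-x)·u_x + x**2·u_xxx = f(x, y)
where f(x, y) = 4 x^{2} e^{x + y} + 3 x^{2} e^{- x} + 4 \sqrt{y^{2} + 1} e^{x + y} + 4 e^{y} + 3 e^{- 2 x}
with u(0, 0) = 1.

Answer: u(x, y) = 4 e^{x + y} - 3 e^{- x}

Derivation:
Substitute the ansatz u = A e^{x + y} + B e^{- x} into the left-hand side.
Derivatives of the ansatz:
  u_xxy = A e^{x} e^{y}
  u_x = A e^{x} e^{y} - B e^{- x}
  u_xxx = A e^{x} e^{y} - B e^{- x}
Term by term:
  sqrt(y**2 + 1)·u_xxy = A \sqrt{y^{2} + 1} e^{x} e^{y}
  exp(-x)·u_x = A e^{y} - B e^{- 2 x}
  x**2·u_xxx = A x^{2} e^{x} e^{y} - B x^{2} e^{- x}
So the left-hand side equals
  A x^{2} e^{x} e^{y} + A \sqrt{y^{2} + 1} e^{x} e^{y} + A e^{y} - B x^{2} e^{- x} - B e^{- 2 x}
This must equal f(x, y) identically; expanded, f = 4 x^{2} e^{x} e^{y} + 3 x^{2} e^{- x} + 4 \sqrt{y^{2} + 1} e^{x} e^{y} + 4 e^{y} + 3 e^{- 2 x}.
Matching coefficients of the independent functions:
  [x^{2} e^{- x}, e^{- 2 x}]:  - B = 3
  [x^{2} e^{x} e^{y}, \sqrt{y^{2} + 1} e^{x} e^{y}, e^{y}]:  A = 4
Solving: A = 4, B = -3.
Check against the point condition:
  u(0, 0) = 1  ⟹  A + B = 1  ✓
Hence u(x, y) = 4 e^{x + y} - 3 e^{- x}.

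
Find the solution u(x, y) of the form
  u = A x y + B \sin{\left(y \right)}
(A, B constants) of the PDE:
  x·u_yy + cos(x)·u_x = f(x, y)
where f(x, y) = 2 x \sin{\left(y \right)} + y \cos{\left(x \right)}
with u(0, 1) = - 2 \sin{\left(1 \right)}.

Substitute the ansatz u = A x y + B \sin{\left(y \right)} into the left-hand side.
Derivatives of the ansatz:
  u_yy = - B \sin{\left(y \right)}
  u_x = A y
Term by term:
  x·u_yy = - B x \sin{\left(y \right)}
  cos(x)·u_x = A y \cos{\left(x \right)}
So the left-hand side equals
  A y \cos{\left(x \right)} - B x \sin{\left(y \right)}
This must equal f(x, y) = 2 x \sin{\left(y \right)} + y \cos{\left(x \right)} identically.
Matching coefficients of the independent functions:
  [x \sin{\left(y \right)}]:  - B = 2
  [y \cos{\left(x \right)}]:  A = 1
Solving: A = 1, B = -2.
Check against the point condition:
  u(0, 1) = - 2 \sin{\left(1 \right)}  ⟹  B \sin{\left(1 \right)} = - 2 \sin{\left(1 \right)}  ✓
Hence u(x, y) = x y - 2 \sin{\left(y \right)}.

Answer: u(x, y) = x y - 2 \sin{\left(y \right)}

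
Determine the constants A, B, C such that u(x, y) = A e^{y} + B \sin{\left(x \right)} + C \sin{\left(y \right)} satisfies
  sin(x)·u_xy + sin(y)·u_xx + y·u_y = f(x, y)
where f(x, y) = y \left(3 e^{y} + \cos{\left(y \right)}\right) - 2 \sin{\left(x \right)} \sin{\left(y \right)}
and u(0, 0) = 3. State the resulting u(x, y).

Answer: u(x, y) = 3 e^{y} + 2 \sin{\left(x \right)} + \sin{\left(y \right)}

Derivation:
Substitute the ansatz u = A e^{y} + B \sin{\left(x \right)} + C \sin{\left(y \right)} into the left-hand side.
Derivatives of the ansatz:
  u_xy = 0
  u_xx = - B \sin{\left(x \right)}
  u_y = A e^{y} + C \cos{\left(y \right)}
Term by term:
  sin(x)·u_xy = 0
  sin(y)·u_xx = - B \sin{\left(x \right)} \sin{\left(y \right)}
  y·u_y = A y e^{y} + C y \cos{\left(y \right)}
So the left-hand side equals
  A y e^{y} - B \sin{\left(x \right)} \sin{\left(y \right)} + C y \cos{\left(y \right)}
This must equal f(x, y) = y \left(3 e^{y} + \cos{\left(y \right)}\right) - 2 \sin{\left(x \right)} \sin{\left(y \right)} identically.
Matching coefficients of the independent functions:
  [y e^{y}]:  A = 3
  [y \cos{\left(y \right)}]:  C = 1
  [\sin{\left(x \right)} \sin{\left(y \right)}]:  - B = -2
Solving: A = 3, B = 2, C = 1.
Check against the point condition:
  u(0, 0) = 3  ⟹  A = 3  ✓
Hence u(x, y) = 3 e^{y} + 2 \sin{\left(x \right)} + \sin{\left(y \right)}.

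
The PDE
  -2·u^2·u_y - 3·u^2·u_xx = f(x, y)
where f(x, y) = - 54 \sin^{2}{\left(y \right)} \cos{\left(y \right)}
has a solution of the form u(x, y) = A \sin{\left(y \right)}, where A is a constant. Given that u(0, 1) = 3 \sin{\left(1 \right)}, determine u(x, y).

Substitute the ansatz u = A \sin{\left(y \right)} into the left-hand side.
Derivatives of the ansatz:
  u_y = A \cos{\left(y \right)}
  u_xx = 0
Term by term:
  -2·u^2·u_y = - 2 A^{3} \sin^{2}{\left(y \right)} \cos{\left(y \right)}
  -3·u^2·u_xx = 0
So the left-hand side equals
  - 2 A^{3} \sin^{2}{\left(y \right)} \cos{\left(y \right)}
This must equal f(x, y) = - 54 \sin^{2}{\left(y \right)} \cos{\left(y \right)} identically.
Matching coefficients of the independent functions:
  [\sin^{2}{\left(y \right)} \cos{\left(y \right)}]:  - 2 A^{3} = -54
Solving: A = 3.
Check against the point condition:
  u(0, 1) = 3 \sin{\left(1 \right)}  ⟹  A \sin{\left(1 \right)} = 3 \sin{\left(1 \right)}  ✓
Hence u(x, y) = 3 \sin{\left(y \right)}.

Answer: u(x, y) = 3 \sin{\left(y \right)}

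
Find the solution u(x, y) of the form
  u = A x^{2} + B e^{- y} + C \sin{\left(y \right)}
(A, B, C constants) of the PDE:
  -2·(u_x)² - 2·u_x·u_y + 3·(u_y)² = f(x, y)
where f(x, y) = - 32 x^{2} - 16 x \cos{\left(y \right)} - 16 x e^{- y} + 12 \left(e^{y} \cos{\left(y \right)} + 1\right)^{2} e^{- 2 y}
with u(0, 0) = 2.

Substitute the ansatz u = A x^{2} + B e^{- y} + C \sin{\left(y \right)} into the left-hand side.
Derivatives of the ansatz:
  u_x = 2 A x
  u_y = - B e^{- y} + C \cos{\left(y \right)}
Term by term:
  -2·(u_x)² = - 8 A^{2} x^{2}
  -2·u_x·u_y = 4 A B x e^{- y} - 4 A C x \cos{\left(y \right)}
  3·(u_y)² = 3 B^{2} e^{- 2 y} - 6 B C e^{- y} \cos{\left(y \right)} + 3 C^{2} \cos^{2}{\left(y \right)}
So the left-hand side equals
  - 8 A^{2} x^{2} + 4 A B x e^{- y} - 4 A C x \cos{\left(y \right)} + 3 B^{2} e^{- 2 y} - 6 B C e^{- y} \cos{\left(y \right)} + 3 C^{2} \cos^{2}{\left(y \right)}
This must equal f(x, y) identically; expanded, f = - 32 x^{2} - 16 x \cos{\left(y \right)} - 16 x e^{- y} + 12 \cos^{2}{\left(y \right)} + 24 e^{- y} \cos{\left(y \right)} + 12 e^{- 2 y}.
Matching coefficients of the independent functions:
  [x^{2}]:  - 8 A^{2} = -32
  [x e^{- y}]:  4 A B = -16
  [x \cos{\left(y \right)}]:  - 4 A C = -16
  [e^{- y} \cos{\left(y \right)}]:  - 6 B C = 24
  [e^{- 2 y}]:  3 B^{2} = 12
  [\cos^{2}{\left(y \right)}]:  3 C^{2} = 12
These equations allow (A, B, C) = (-2, 2, -2) or (2, -2, 2).
Impose the point condition(s):
  u(0, 0) = 2  ⟹  B = 2
Only A = -2, B = 2, C = -2 satisfies everything.
Hence u(x, y) = - 2 x^{2} - 2 \sin{\left(y \right)} + 2 e^{- y}.

Answer: u(x, y) = - 2 x^{2} - 2 \sin{\left(y \right)} + 2 e^{- y}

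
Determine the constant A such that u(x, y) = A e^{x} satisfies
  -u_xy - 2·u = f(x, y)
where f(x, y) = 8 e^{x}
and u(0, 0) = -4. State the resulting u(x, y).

Answer: u(x, y) = - 4 e^{x}

Derivation:
Substitute the ansatz u = A e^{x} into the left-hand side.
Derivatives of the ansatz:
  u_xy = 0
Term by term:
  -u_xy = 0
  -2·u = - 2 A e^{x}
So the left-hand side equals
  - 2 A e^{x}
This must equal f(x, y) = 8 e^{x} identically.
Matching coefficients of the independent functions:
  [e^{x}]:  - 2 A = 8
Solving: A = -4.
Check against the point condition:
  u(0, 0) = -4  ⟹  A = -4  ✓
Hence u(x, y) = - 4 e^{x}.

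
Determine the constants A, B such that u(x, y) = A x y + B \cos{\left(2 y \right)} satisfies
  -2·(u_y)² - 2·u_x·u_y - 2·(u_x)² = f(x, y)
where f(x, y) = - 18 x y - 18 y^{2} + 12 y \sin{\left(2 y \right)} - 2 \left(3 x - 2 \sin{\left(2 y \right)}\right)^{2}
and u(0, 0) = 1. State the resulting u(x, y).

Substitute the ansatz u = A x y + B \cos{\left(2 y \right)} into the left-hand side.
Derivatives of the ansatz:
  u_y = A x - 2 B \sin{\left(2 y \right)}
  u_x = A y
Term by term:
  -2·(u_y)² = - 2 A^{2} x^{2} + 8 A B x \sin{\left(2 y \right)} - 8 B^{2} \sin^{2}{\left(2 y \right)}
  -2·u_x·u_y = - 2 A^{2} x y + 4 A B y \sin{\left(2 y \right)}
  -2·(u_x)² = - 2 A^{2} y^{2}
So the left-hand side equals
  - 2 A^{2} x^{2} - 2 A^{2} x y - 2 A^{2} y^{2} + 8 A B x \sin{\left(2 y \right)} + 4 A B y \sin{\left(2 y \right)} - 8 B^{2} \sin^{2}{\left(2 y \right)}
This must equal f(x, y) identically; expanded, f = - 18 x^{2} - 18 x y + 24 x \sin{\left(2 y \right)} - 18 y^{2} + 12 y \sin{\left(2 y \right)} - 8 \sin^{2}{\left(2 y \right)}.
Matching coefficients of the independent functions:
  [x^{2}, y^{2}, x y]:  - 2 A^{2} = -18
  [x \sin{\left(2 y \right)}]:  8 A B = 24
  [y \sin{\left(2 y \right)}]:  4 A B = 12
  [\sin^{2}{\left(2 y \right)}]:  - 8 B^{2} = -8
These equations allow (A, B) = (-3, -1) or (3, 1).
Impose the point condition(s):
  u(0, 0) = 1  ⟹  B = 1
Only A = 3, B = 1 satisfies everything.
Hence u(x, y) = 3 x y + \cos{\left(2 y \right)}.

Answer: u(x, y) = 3 x y + \cos{\left(2 y \right)}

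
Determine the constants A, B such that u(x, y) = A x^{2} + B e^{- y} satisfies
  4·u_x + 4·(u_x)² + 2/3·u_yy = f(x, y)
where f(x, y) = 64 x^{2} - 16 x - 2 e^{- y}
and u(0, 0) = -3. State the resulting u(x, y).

Substitute the ansatz u = A x^{2} + B e^{- y} into the left-hand side.
Derivatives of the ansatz:
  u_x = 2 A x
  u_yy = B e^{- y}
Term by term:
  4·u_x = 8 A x
  4·(u_x)² = 16 A^{2} x^{2}
  2/3·u_yy = \frac{2 B e^{- y}}{3}
So the left-hand side equals
  16 A^{2} x^{2} + 8 A x + \frac{2 B e^{- y}}{3}
This must equal f(x, y) = 64 x^{2} - 16 x - 2 e^{- y} identically.
Matching coefficients of the independent functions:
  [x]:  8 A = -16
  [x^{2}]:  16 A^{2} = 64
  [e^{- y}]:  \frac{2 B}{3} = -2
Solving: A = -2, B = -3.
Check against the point condition:
  u(0, 0) = -3  ⟹  B = -3  ✓
Hence u(x, y) = - 2 x^{2} - 3 e^{- y}.

Answer: u(x, y) = - 2 x^{2} - 3 e^{- y}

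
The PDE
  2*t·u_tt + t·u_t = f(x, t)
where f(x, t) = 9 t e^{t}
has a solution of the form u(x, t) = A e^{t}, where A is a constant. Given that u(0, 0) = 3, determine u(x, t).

Substitute the ansatz u = A e^{t} into the left-hand side.
Derivatives of the ansatz:
  u_tt = A e^{t}
  u_t = A e^{t}
Term by term:
  2*t·u_tt = 2 A t e^{t}
  t·u_t = A t e^{t}
So the left-hand side equals
  3 A t e^{t}
This must equal f(x, t) = 9 t e^{t} identically.
Matching coefficients of the independent functions:
  [t e^{t}]:  3 A = 9
Solving: A = 3.
Check against the point condition:
  u(0, 0) = 3  ⟹  A = 3  ✓
Hence u(x, t) = 3 e^{t}.

Answer: u(x, t) = 3 e^{t}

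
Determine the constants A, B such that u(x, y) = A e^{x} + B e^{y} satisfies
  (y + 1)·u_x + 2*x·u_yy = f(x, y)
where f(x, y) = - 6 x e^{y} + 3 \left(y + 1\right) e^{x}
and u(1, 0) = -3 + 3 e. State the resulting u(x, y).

Answer: u(x, y) = 3 e^{x} - 3 e^{y}

Derivation:
Substitute the ansatz u = A e^{x} + B e^{y} into the left-hand side.
Derivatives of the ansatz:
  u_x = A e^{x}
  u_yy = B e^{y}
Term by term:
  (y + 1)·u_x = A y e^{x} + A e^{x}
  2*x·u_yy = 2 B x e^{y}
So the left-hand side equals
  A y e^{x} + A e^{x} + 2 B x e^{y}
This must equal f(x, y) identically; expanded, f = - 6 x e^{y} + 3 y e^{x} + 3 e^{x}.
Matching coefficients of the independent functions:
  [x e^{y}]:  2 B = -6
  [y e^{x}, e^{x}]:  A = 3
Solving: A = 3, B = -3.
Check against the point condition:
  u(1, 0) = -3 + 3 e  ⟹  e A + B = -3 + 3 e  ✓
Hence u(x, y) = 3 e^{x} - 3 e^{y}.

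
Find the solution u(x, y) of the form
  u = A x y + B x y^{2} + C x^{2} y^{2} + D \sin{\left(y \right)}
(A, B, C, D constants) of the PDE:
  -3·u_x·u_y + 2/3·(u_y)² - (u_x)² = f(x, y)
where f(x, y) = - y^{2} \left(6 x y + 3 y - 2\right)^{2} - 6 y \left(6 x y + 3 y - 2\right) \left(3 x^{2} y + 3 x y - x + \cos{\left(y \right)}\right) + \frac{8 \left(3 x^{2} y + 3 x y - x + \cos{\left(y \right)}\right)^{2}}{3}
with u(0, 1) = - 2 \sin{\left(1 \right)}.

Substitute the ansatz u = A x y + B x y^{2} + C x^{2} y^{2} + D \sin{\left(y \right)} into the left-hand side.
Derivatives of the ansatz:
  u_x = A y + B y^{2} + 2 C x y^{2}
  u_y = A x + 2 B x y + 2 C x^{2} y + D \cos{\left(y \right)}
Term by term:
  -3·u_x·u_y = - 3 A^{2} x y - 9 A B x y^{2} - 12 A C x^{2} y^{2} - 3 A D y \cos{\left(y \right)} - 6 B^{2} x y^{3} - 18 B C x^{2} y^{3} - 3 B D y^{2} \cos{\left(y \right)} - 12 C^{2} x^{3} y^{3} - 6 C D x y^{2} \cos{\left(y \right)}
  2/3·(u_y)² = \frac{2 A^{2} x^{2}}{3} + \frac{8 A B x^{2} y}{3} + \frac{8 A C x^{3} y}{3} + \frac{4 A D x \cos{\left(y \right)}}{3} + \frac{8 B^{2} x^{2} y^{2}}{3} + \frac{16 B C x^{3} y^{2}}{3} + \frac{8 B D x y \cos{\left(y \right)}}{3} + \frac{8 C^{2} x^{4} y^{2}}{3} + \frac{8 C D x^{2} y \cos{\left(y \right)}}{3} + \frac{2 D^{2} \cos^{2}{\left(y \right)}}{3}
  -(u_x)² = - A^{2} y^{2} - 2 A B y^{3} - 4 A C x y^{3} - B^{2} y^{4} - 4 B C x y^{4} - 4 C^{2} x^{2} y^{4}
Sum these and collect like terms in the independent variables.
This must equal f(x, y) identically; expanded, f = 24 x^{4} y^{2} - 108 x^{3} y^{3} + 48 x^{3} y^{2} - 16 x^{3} y - 36 x^{2} y^{4} - 162 x^{2} y^{3} + 96 x^{2} y^{2} + 16 x^{2} y \cos{\left(y \right)} - 16 x^{2} y + \frac{8 x^{2}}{3} - 36 x y^{4} - 30 x y^{3} - 36 x y^{2} \cos{\left(y \right)} + 54 x y^{2} + 16 x y \cos{\left(y \right)} - 12 x y - \frac{16 x \cos{\left(y \right)}}{3} - 9 y^{4} + 12 y^{3} - 18 y^{2} \cos{\left(y \right)} - 4 y^{2} + 12 y \cos{\left(y \right)} + \frac{8 \cos^{2}{\left(y \right)}}{3}.
Matching coefficients of the independent functions:
(each divided by its leading coefficient; functions giving the same equation are listed together)
  [x^{2}, y^{2}, x y]:  A^{2} - 4 = 0
  [y^{3}, x y^{2}, x^{2} y]:  A B + 6 = 0
  [y^{4}]:  B^{2} - 9 = 0
  [x y^{3}]:  A C + \frac{3 B^{2}}{2} - \frac{15}{2} = 0
  [x y^{4}, x^{2} y^{3}, x^{3} y^{2}]:  B C - 9 = 0
  [x \cos{\left(y \right)}, y \cos{\left(y \right)}]:  A D + 4 = 0
  [x^{2} y^{2}]:  A C - \frac{2 B^{2}}{9} + 8 = 0
  [x^{2} y^{4}, x^{3} y^{3}, x^{4} y^{2}]:  C^{2} - 9 = 0
  [x^{3} y]:  A C + 6 = 0
  [y^{2} \cos{\left(y \right)}, x y \cos{\left(y \right)}]:  B D - 6 = 0
  [x y^{2} \cos{\left(y \right)}, x^{2} y \cos{\left(y \right)}]:  C D - 6 = 0
  [\cos^{2}{\left(y \right)}]:  D^{2} - 4 = 0
These equations allow (A, B, C, D) = (-2, 3, 3, 2) or (2, -3, -3, -2).
Impose the point condition(s):
  u(0, 1) = - 2 \sin{\left(1 \right)}  ⟹  D \sin{\left(1 \right)} = - 2 \sin{\left(1 \right)}
Only A = 2, B = -3, C = -3, D = -2 satisfies everything.
Hence u(x, y) = - 3 x^{2} y^{2} - 3 x y^{2} + 2 x y - 2 \sin{\left(y \right)}.

Answer: u(x, y) = - 3 x^{2} y^{2} - 3 x y^{2} + 2 x y - 2 \sin{\left(y \right)}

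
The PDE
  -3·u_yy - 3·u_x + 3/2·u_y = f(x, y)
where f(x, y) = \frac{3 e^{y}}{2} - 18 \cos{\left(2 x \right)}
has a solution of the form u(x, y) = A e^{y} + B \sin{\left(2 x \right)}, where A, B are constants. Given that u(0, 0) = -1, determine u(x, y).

Answer: u(x, y) = - e^{y} + 3 \sin{\left(2 x \right)}

Derivation:
Substitute the ansatz u = A e^{y} + B \sin{\left(2 x \right)} into the left-hand side.
Derivatives of the ansatz:
  u_yy = A e^{y}
  u_x = 2 B \cos{\left(2 x \right)}
  u_y = A e^{y}
Term by term:
  -3·u_yy = - 3 A e^{y}
  -3·u_x = - 6 B \cos{\left(2 x \right)}
  3/2·u_y = \frac{3 A e^{y}}{2}
So the left-hand side equals
  - \frac{3 A e^{y}}{2} - 6 B \cos{\left(2 x \right)}
This must equal f(x, y) = \frac{3 e^{y}}{2} - 18 \cos{\left(2 x \right)} identically.
Matching coefficients of the independent functions:
  [e^{y}]:  - \frac{3 A}{2} = \frac{3}{2}
  [\cos{\left(2 x \right)}]:  - 6 B = -18
Solving: A = -1, B = 3.
Check against the point condition:
  u(0, 0) = -1  ⟹  A = -1  ✓
Hence u(x, y) = - e^{y} + 3 \sin{\left(2 x \right)}.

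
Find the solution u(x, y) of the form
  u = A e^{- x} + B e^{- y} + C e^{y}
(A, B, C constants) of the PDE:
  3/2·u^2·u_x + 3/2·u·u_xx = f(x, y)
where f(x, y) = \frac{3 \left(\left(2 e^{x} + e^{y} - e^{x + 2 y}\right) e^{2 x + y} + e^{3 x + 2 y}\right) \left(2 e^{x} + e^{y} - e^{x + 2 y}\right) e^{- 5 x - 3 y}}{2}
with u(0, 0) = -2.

Answer: u(x, y) = e^{y} - 2 e^{- y} - e^{- x}

Derivation:
Substitute the ansatz u = A e^{- x} + B e^{- y} + C e^{y} into the left-hand side.
Derivatives of the ansatz:
  u_x = - A e^{- x}
  u_xx = A e^{- x}
Term by term:
  3/2·u^2·u_x = - \frac{3 A^{3} e^{- 3 x}}{2} - 3 A^{2} B e^{- 2 x} e^{- y} - 3 A^{2} C e^{- 2 x} e^{y} - \frac{3 A B^{2} e^{- x} e^{- 2 y}}{2} - 3 A B C e^{- x} - \frac{3 A C^{2} e^{- x} e^{2 y}}{2}
  3/2·u·u_xx = \frac{3 A^{2} e^{- 2 x}}{2} + \frac{3 A B e^{- x} e^{- y}}{2} + \frac{3 A C e^{- x} e^{y}}{2}
So the left-hand side equals
  - \frac{3 A^{3} e^{- 3 x}}{2} - 3 A^{2} B e^{- 2 x} e^{- y} - 3 A^{2} C e^{- 2 x} e^{y} + \frac{3 A^{2} e^{- 2 x}}{2} - \frac{3 A B^{2} e^{- x} e^{- 2 y}}{2} - 3 A B C e^{- x} + \frac{3 A B e^{- x} e^{- y}}{2} - \frac{3 A C^{2} e^{- x} e^{2 y}}{2} + \frac{3 A C e^{- x} e^{y}}{2}
This must equal f(x, y) identically; expanded, f = \frac{3 e^{- x} e^{2 y}}{2} - \frac{3 e^{- x} e^{y}}{2} - 6 e^{- x} + 3 e^{- x} e^{- y} + 6 e^{- x} e^{- 2 y} - 3 e^{- 2 x} e^{y} + \frac{3 e^{- 2 x}}{2} + 6 e^{- 2 x} e^{- y} + \frac{3 e^{- 3 x}}{2}.
Matching coefficients of the independent functions:
  [e^{- 2 x} e^{- y}]:  - 3 A^{2} B = 6
  [e^{- 2 x} e^{y}]:  - 3 A^{2} C = -3
  [e^{- x} e^{- 2 y}]:  - \frac{3 A B^{2}}{2} = 6
  [e^{- x} e^{- y}]:  \frac{3 A B}{2} = 3
  [e^{- x} e^{y}]:  \frac{3 A C}{2} = - \frac{3}{2}
  [e^{- x} e^{2 y}]:  - \frac{3 A C^{2}}{2} = \frac{3}{2}
  [e^{- 3 x}]:  - \frac{3 A^{3}}{2} = \frac{3}{2}
  [e^{- 2 x}]:  \frac{3 A^{2}}{2} = \frac{3}{2}
  [e^{- x}]:  - 3 A B C = -6
Solving: A = -1, B = -2, C = 1.
Check against the point condition:
  u(0, 0) = -2  ⟹  A + B + C = -2  ✓
Hence u(x, y) = e^{y} - 2 e^{- y} - e^{- x}.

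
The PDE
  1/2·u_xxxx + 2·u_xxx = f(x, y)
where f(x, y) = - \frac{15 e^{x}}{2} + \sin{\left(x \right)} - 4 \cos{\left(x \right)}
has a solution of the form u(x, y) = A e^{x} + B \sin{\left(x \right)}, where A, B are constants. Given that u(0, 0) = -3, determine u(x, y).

Substitute the ansatz u = A e^{x} + B \sin{\left(x \right)} into the left-hand side.
Derivatives of the ansatz:
  u_xxxx = A e^{x} + B \sin{\left(x \right)}
  u_xxx = A e^{x} - B \cos{\left(x \right)}
Term by term:
  1/2·u_xxxx = \frac{A e^{x}}{2} + \frac{B \sin{\left(x \right)}}{2}
  2·u_xxx = 2 A e^{x} - 2 B \cos{\left(x \right)}
So the left-hand side equals
  \frac{5 A e^{x}}{2} + \frac{B \sin{\left(x \right)}}{2} - 2 B \cos{\left(x \right)}
This must equal f(x, y) = - \frac{15 e^{x}}{2} + \sin{\left(x \right)} - 4 \cos{\left(x \right)} identically.
Matching coefficients of the independent functions:
  [e^{x}]:  \frac{5 A}{2} = - \frac{15}{2}
  [\sin{\left(x \right)}]:  \frac{B}{2} = 1
  [\cos{\left(x \right)}]:  - 2 B = -4
Solving: A = -3, B = 2.
Check against the point condition:
  u(0, 0) = -3  ⟹  A = -3  ✓
Hence u(x, y) = - 3 e^{x} + 2 \sin{\left(x \right)}.

Answer: u(x, y) = - 3 e^{x} + 2 \sin{\left(x \right)}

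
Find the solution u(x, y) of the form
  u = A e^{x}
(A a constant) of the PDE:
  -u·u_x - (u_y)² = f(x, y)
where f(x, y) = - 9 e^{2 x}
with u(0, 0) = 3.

Substitute the ansatz u = A e^{x} into the left-hand side.
Derivatives of the ansatz:
  u_x = A e^{x}
  u_y = 0
Term by term:
  -u·u_x = - A^{2} e^{2 x}
  -(u_y)² = 0
So the left-hand side equals
  - A^{2} e^{2 x}
This must equal f(x, y) = - 9 e^{2 x} identically.
Matching coefficients of the independent functions:
  [e^{2 x}]:  - A^{2} = -9
These equations allow (A) = (-3) or (3).
Impose the point condition(s):
  u(0, 0) = 3  ⟹  A = 3
Only A = 3 satisfies everything.
Hence u(x, y) = 3 e^{x}.

Answer: u(x, y) = 3 e^{x}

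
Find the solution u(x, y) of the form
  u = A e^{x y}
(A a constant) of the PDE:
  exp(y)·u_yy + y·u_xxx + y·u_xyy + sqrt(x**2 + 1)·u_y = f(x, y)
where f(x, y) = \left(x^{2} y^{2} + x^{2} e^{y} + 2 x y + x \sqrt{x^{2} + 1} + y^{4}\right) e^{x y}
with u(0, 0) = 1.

Substitute the ansatz u = A e^{x y} into the left-hand side.
Derivatives of the ansatz:
  u_yy = A x^{2} e^{x y}
  u_xxx = A y^{3} e^{x y}
  u_xyy = A x^{2} y e^{x y} + 2 A x e^{x y}
  u_y = A x e^{x y}
Term by term:
  exp(y)·u_yy = A x^{2} e^{y} e^{x y}
  y·u_xxx = A y^{4} e^{x y}
  y·u_xyy = A x^{2} y^{2} e^{x y} + 2 A x y e^{x y}
  sqrt(x**2 + 1)·u_y = A x \sqrt{x^{2} + 1} e^{x y}
So the left-hand side equals
  A x^{2} y^{2} e^{x y} + A x^{2} e^{y} e^{x y} + 2 A x y e^{x y} + A x \sqrt{x^{2} + 1} e^{x y} + A y^{4} e^{x y}
This must equal f(x, y) identically; expanded, f = x^{2} y^{2} e^{x y} + x^{2} e^{y} e^{x y} + 2 x y e^{x y} + x \sqrt{x^{2} + 1} e^{x y} + y^{4} e^{x y}.
Matching coefficients of the independent functions:
  [y^{4} e^{x y}, x \sqrt{x^{2} + 1} e^{x y}, x^{2} y^{2} e^{x y}, x^{2} e^{y} e^{x y}]:  A = 1
  [x y e^{x y}]:  2 A = 2
Solving: A = 1.
Check against the point condition:
  u(0, 0) = 1  ⟹  A = 1  ✓
Hence u(x, y) = e^{x y}.

Answer: u(x, y) = e^{x y}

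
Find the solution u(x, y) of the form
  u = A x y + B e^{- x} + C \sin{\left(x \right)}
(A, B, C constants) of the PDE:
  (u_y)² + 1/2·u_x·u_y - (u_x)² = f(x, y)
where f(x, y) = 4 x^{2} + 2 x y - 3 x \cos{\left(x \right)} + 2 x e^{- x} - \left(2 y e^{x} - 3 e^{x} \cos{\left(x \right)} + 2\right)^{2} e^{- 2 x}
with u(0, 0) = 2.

Answer: u(x, y) = - 2 x y + 3 \sin{\left(x \right)} + 2 e^{- x}

Derivation:
Substitute the ansatz u = A x y + B e^{- x} + C \sin{\left(x \right)} into the left-hand side.
Derivatives of the ansatz:
  u_y = A x
  u_x = A y - B e^{- x} + C \cos{\left(x \right)}
Term by term:
  (u_y)² = A^{2} x^{2}
  1/2·u_x·u_y = \frac{A^{2} x y}{2} - \frac{A B x e^{- x}}{2} + \frac{A C x \cos{\left(x \right)}}{2}
  -(u_x)² = - A^{2} y^{2} + 2 A B y e^{- x} - 2 A C y \cos{\left(x \right)} - B^{2} e^{- 2 x} + 2 B C e^{- x} \cos{\left(x \right)} - C^{2} \cos^{2}{\left(x \right)}
So the left-hand side equals
  A^{2} x^{2} + \frac{A^{2} x y}{2} - A^{2} y^{2} - \frac{A B x e^{- x}}{2} + 2 A B y e^{- x} + \frac{A C x \cos{\left(x \right)}}{2} - 2 A C y \cos{\left(x \right)} - B^{2} e^{- 2 x} + 2 B C e^{- x} \cos{\left(x \right)} - C^{2} \cos^{2}{\left(x \right)}
This must equal f(x, y) identically; expanded, f = 4 x^{2} + 2 x y - 3 x \cos{\left(x \right)} + 2 x e^{- x} - 4 y^{2} + 12 y \cos{\left(x \right)} - 8 y e^{- x} - 9 \cos^{2}{\left(x \right)} + 12 e^{- x} \cos{\left(x \right)} - 4 e^{- 2 x}.
Matching coefficients of the independent functions:
  [x^{2}]:  A^{2} = 4
  [y^{2}]:  - A^{2} = -4
  [x y]:  \frac{A^{2}}{2} = 2
  [x e^{- x}]:  - \frac{A B}{2} = 2
  [x \cos{\left(x \right)}]:  \frac{A C}{2} = -3
  [y e^{- x}]:  2 A B = -8
  [y \cos{\left(x \right)}]:  - 2 A C = 12
  [e^{- x} \cos{\left(x \right)}]:  2 B C = 12
  [e^{- 2 x}]:  - B^{2} = -4
  [\cos^{2}{\left(x \right)}]:  - C^{2} = -9
These equations allow (A, B, C) = (-2, 2, 3) or (2, -2, -3).
Impose the point condition(s):
  u(0, 0) = 2  ⟹  B = 2
Only A = -2, B = 2, C = 3 satisfies everything.
Hence u(x, y) = - 2 x y + 3 \sin{\left(x \right)} + 2 e^{- x}.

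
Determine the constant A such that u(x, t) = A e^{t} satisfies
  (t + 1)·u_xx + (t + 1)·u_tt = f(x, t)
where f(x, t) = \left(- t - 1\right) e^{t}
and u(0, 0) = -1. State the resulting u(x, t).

Answer: u(x, t) = - e^{t}

Derivation:
Substitute the ansatz u = A e^{t} into the left-hand side.
Derivatives of the ansatz:
  u_xx = 0
  u_tt = A e^{t}
Term by term:
  (t + 1)·u_xx = 0
  (t + 1)·u_tt = A t e^{t} + A e^{t}
So the left-hand side equals
  A t e^{t} + A e^{t}
This must equal f(x, t) identically; expanded, f = - t e^{t} - e^{t}.
Matching coefficients of the independent functions:
  [t e^{t}, e^{t}]:  A = -1
Solving: A = -1.
Check against the point condition:
  u(0, 0) = -1  ⟹  A = -1  ✓
Hence u(x, t) = - e^{t}.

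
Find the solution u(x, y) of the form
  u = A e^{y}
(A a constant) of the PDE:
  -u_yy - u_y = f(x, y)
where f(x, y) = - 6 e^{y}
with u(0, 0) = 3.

Answer: u(x, y) = 3 e^{y}

Derivation:
Substitute the ansatz u = A e^{y} into the left-hand side.
Derivatives of the ansatz:
  u_yy = A e^{y}
  u_y = A e^{y}
Term by term:
  -u_yy = - A e^{y}
  -u_y = - A e^{y}
So the left-hand side equals
  - 2 A e^{y}
This must equal f(x, y) = - 6 e^{y} identically.
Matching coefficients of the independent functions:
  [e^{y}]:  - 2 A = -6
Solving: A = 3.
Check against the point condition:
  u(0, 0) = 3  ⟹  A = 3  ✓
Hence u(x, y) = 3 e^{y}.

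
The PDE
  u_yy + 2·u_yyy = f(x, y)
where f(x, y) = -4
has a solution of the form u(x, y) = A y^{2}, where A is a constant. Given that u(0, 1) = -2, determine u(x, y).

Substitute the ansatz u = A y^{2} into the left-hand side.
Derivatives of the ansatz:
  u_yy = 2 A
  u_yyy = 0
Term by term:
  u_yy = 2 A
  2·u_yyy = 0
So the left-hand side equals
  2 A
This must equal f(x, y) = -4 identically.
Matching coefficients of the independent functions:
  [constant term]:  2 A = -4
Solving: A = -2.
Check against the point condition:
  u(0, 1) = -2  ⟹  A = -2  ✓
Hence u(x, y) = - 2 y^{2}.

Answer: u(x, y) = - 2 y^{2}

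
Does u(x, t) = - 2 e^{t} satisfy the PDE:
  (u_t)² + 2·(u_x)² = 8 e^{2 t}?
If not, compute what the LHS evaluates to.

Evaluate each term of the left-hand side for u = - 2 e^{t}.
Derivatives:
  u_t = - 2 e^{t}
  u_x = 0
Terms:
  (u_t)² = 4 e^{2 t}
  2·(u_x)² = 0
Sum: LHS = 4 e^{2 t}
Given right-hand side: 8 e^{2 t}. Difference LHS − RHS = - 4 e^{2 t} ≠ 0, so u is not a solution.

Answer: No, the LHS evaluates to 4 e^{2 t}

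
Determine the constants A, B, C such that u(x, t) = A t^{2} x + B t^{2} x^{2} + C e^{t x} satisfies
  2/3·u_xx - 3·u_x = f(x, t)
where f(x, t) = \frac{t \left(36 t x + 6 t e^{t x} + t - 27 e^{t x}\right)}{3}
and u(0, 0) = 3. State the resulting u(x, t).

Substitute the ansatz u = A t^{2} x + B t^{2} x^{2} + C e^{t x} into the left-hand side.
Derivatives of the ansatz:
  u_xx = 2 B t^{2} + C t^{2} e^{t x}
  u_x = A t^{2} + 2 B t^{2} x + C t e^{t x}
Term by term:
  2/3·u_xx = \frac{4 B t^{2}}{3} + \frac{2 C t^{2} e^{t x}}{3}
  -3·u_x = - 3 A t^{2} - 6 B t^{2} x - 3 C t e^{t x}
So the left-hand side equals
  - 3 A t^{2} - 6 B t^{2} x + \frac{4 B t^{2}}{3} + \frac{2 C t^{2} e^{t x}}{3} - 3 C t e^{t x}
This must equal f(x, t) identically; expanded, f = 12 t^{2} x + 2 t^{2} e^{t x} + \frac{t^{2}}{3} - 9 t e^{t x}.
Matching coefficients of the independent functions:
  [t^{2}]:  - 3 A + \frac{4 B}{3} = \frac{1}{3}
  [t e^{t x}]:  - 3 C = -9
  [t^{2} x]:  - 6 B = 12
  [t^{2} e^{t x}]:  \frac{2 C}{3} = 2
Solving: A = -1, B = -2, C = 3.
Check against the point condition:
  u(0, 0) = 3  ⟹  C = 3  ✓
Hence u(x, t) = - 2 t^{2} x^{2} - t^{2} x + 3 e^{t x}.

Answer: u(x, t) = - 2 t^{2} x^{2} - t^{2} x + 3 e^{t x}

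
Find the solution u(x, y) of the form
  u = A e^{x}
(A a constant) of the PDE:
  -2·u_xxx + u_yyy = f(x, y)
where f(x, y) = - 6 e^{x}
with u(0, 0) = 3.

Substitute the ansatz u = A e^{x} into the left-hand side.
Derivatives of the ansatz:
  u_xxx = A e^{x}
  u_yyy = 0
Term by term:
  -2·u_xxx = - 2 A e^{x}
  u_yyy = 0
So the left-hand side equals
  - 2 A e^{x}
This must equal f(x, y) = - 6 e^{x} identically.
Matching coefficients of the independent functions:
  [e^{x}]:  - 2 A = -6
Solving: A = 3.
Check against the point condition:
  u(0, 0) = 3  ⟹  A = 3  ✓
Hence u(x, y) = 3 e^{x}.

Answer: u(x, y) = 3 e^{x}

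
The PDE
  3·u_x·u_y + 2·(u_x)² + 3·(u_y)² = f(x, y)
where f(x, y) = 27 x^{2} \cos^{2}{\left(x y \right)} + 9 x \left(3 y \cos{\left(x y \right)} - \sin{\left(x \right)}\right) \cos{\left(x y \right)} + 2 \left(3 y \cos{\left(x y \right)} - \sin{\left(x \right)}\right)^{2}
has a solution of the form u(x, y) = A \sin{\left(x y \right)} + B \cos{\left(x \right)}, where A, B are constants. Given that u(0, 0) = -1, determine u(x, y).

Substitute the ansatz u = A \sin{\left(x y \right)} + B \cos{\left(x \right)} into the left-hand side.
Derivatives of the ansatz:
  u_x = A y \cos{\left(x y \right)} - B \sin{\left(x \right)}
  u_y = A x \cos{\left(x y \right)}
Term by term:
  3·u_x·u_y = 3 A^{2} x y \cos^{2}{\left(x y \right)} - 3 A B x \sin{\left(x \right)} \cos{\left(x y \right)}
  2·(u_x)² = 2 A^{2} y^{2} \cos^{2}{\left(x y \right)} - 4 A B y \sin{\left(x \right)} \cos{\left(x y \right)} + 2 B^{2} \sin^{2}{\left(x \right)}
  3·(u_y)² = 3 A^{2} x^{2} \cos^{2}{\left(x y \right)}
So the left-hand side equals
  3 A^{2} x^{2} \cos^{2}{\left(x y \right)} + 3 A^{2} x y \cos^{2}{\left(x y \right)} + 2 A^{2} y^{2} \cos^{2}{\left(x y \right)} - 3 A B x \sin{\left(x \right)} \cos{\left(x y \right)} - 4 A B y \sin{\left(x \right)} \cos{\left(x y \right)} + 2 B^{2} \sin^{2}{\left(x \right)}
This must equal f(x, y) identically; expanded, f = 27 x^{2} \cos^{2}{\left(x y \right)} + 27 x y \cos^{2}{\left(x y \right)} - 9 x \sin{\left(x \right)} \cos{\left(x y \right)} + 18 y^{2} \cos^{2}{\left(x y \right)} - 12 y \sin{\left(x \right)} \cos{\left(x y \right)} + 2 \sin^{2}{\left(x \right)}.
Matching coefficients of the independent functions:
  [x^{2} \cos^{2}{\left(x y \right)}, x y \cos^{2}{\left(x y \right)}]:  3 A^{2} = 27
  [y^{2} \cos^{2}{\left(x y \right)}]:  2 A^{2} = 18
  [x \sin{\left(x \right)} \cos{\left(x y \right)}]:  - 3 A B = -9
  [y \sin{\left(x \right)} \cos{\left(x y \right)}]:  - 4 A B = -12
  [\sin^{2}{\left(x \right)}]:  2 B^{2} = 2
These equations allow (A, B) = (-3, -1) or (3, 1).
Impose the point condition(s):
  u(0, 0) = -1  ⟹  B = -1
Only A = -3, B = -1 satisfies everything.
Hence u(x, y) = - 3 \sin{\left(x y \right)} - \cos{\left(x \right)}.

Answer: u(x, y) = - 3 \sin{\left(x y \right)} - \cos{\left(x \right)}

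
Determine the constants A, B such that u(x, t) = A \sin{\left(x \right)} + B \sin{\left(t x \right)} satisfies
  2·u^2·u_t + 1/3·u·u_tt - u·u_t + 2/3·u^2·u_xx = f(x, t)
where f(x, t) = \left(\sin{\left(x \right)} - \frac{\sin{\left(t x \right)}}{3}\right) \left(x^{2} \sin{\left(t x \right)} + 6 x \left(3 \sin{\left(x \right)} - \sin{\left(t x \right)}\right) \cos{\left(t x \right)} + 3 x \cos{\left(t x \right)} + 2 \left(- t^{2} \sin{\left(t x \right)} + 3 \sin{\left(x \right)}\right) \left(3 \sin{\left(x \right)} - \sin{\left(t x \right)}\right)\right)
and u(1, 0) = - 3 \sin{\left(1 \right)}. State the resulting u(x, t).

Substitute the ansatz u = A \sin{\left(x \right)} + B \sin{\left(t x \right)} into the left-hand side.
Derivatives of the ansatz:
  u_t = B x \cos{\left(t x \right)}
  u_tt = - B x^{2} \sin{\left(t x \right)}
  u_xx = - A \sin{\left(x \right)} - B t^{2} \sin{\left(t x \right)}
Term by term:
  2·u^2·u_t = 2 A^{2} B x \sin^{2}{\left(x \right)} \cos{\left(t x \right)} + 4 A B^{2} x \sin{\left(x \right)} \sin{\left(t x \right)} \cos{\left(t x \right)} + 2 B^{3} x \sin^{2}{\left(t x \right)} \cos{\left(t x \right)}
  1/3·u·u_tt = - \frac{A B x^{2} \sin{\left(x \right)} \sin{\left(t x \right)}}{3} - \frac{B^{2} x^{2} \sin^{2}{\left(t x \right)}}{3}
  -u·u_t = - A B x \sin{\left(x \right)} \cos{\left(t x \right)} - B^{2} x \sin{\left(t x \right)} \cos{\left(t x \right)}
  2/3·u^2·u_xx = - \frac{2 A^{3} \sin^{3}{\left(x \right)}}{3} - \frac{2 A^{2} B t^{2} \sin^{2}{\left(x \right)} \sin{\left(t x \right)}}{3} - \frac{4 A^{2} B \sin^{2}{\left(x \right)} \sin{\left(t x \right)}}{3} - \frac{4 A B^{2} t^{2} \sin{\left(x \right)} \sin^{2}{\left(t x \right)}}{3} - \frac{2 A B^{2} \sin{\left(x \right)} \sin^{2}{\left(t x \right)}}{3} - \frac{2 B^{3} t^{2} \sin^{3}{\left(t x \right)}}{3}
So the left-hand side equals
  - \frac{2 A^{3} \sin^{3}{\left(x \right)}}{3} - \frac{2 A^{2} B t^{2} \sin^{2}{\left(x \right)} \sin{\left(t x \right)}}{3} + 2 A^{2} B x \sin^{2}{\left(x \right)} \cos{\left(t x \right)} - \frac{4 A^{2} B \sin^{2}{\left(x \right)} \sin{\left(t x \right)}}{3} - \frac{4 A B^{2} t^{2} \sin{\left(x \right)} \sin^{2}{\left(t x \right)}}{3} + 4 A B^{2} x \sin{\left(x \right)} \sin{\left(t x \right)} \cos{\left(t x \right)} - \frac{2 A B^{2} \sin{\left(x \right)} \sin^{2}{\left(t x \right)}}{3} - \frac{A B x^{2} \sin{\left(x \right)} \sin{\left(t x \right)}}{3} - A B x \sin{\left(x \right)} \cos{\left(t x \right)} - \frac{2 B^{3} t^{2} \sin^{3}{\left(t x \right)}}{3} + 2 B^{3} x \sin^{2}{\left(t x \right)} \cos{\left(t x \right)} - \frac{B^{2} x^{2} \sin^{2}{\left(t x \right)}}{3} - B^{2} x \sin{\left(t x \right)} \cos{\left(t x \right)}
This must equal f(x, t) identically; expanded, f = - 6 t^{2} \sin^{2}{\left(x \right)} \sin{\left(t x \right)} + 4 t^{2} \sin{\left(x \right)} \sin^{2}{\left(t x \right)} - \frac{2 t^{2} \sin^{3}{\left(t x \right)}}{3} + x^{2} \sin{\left(x \right)} \sin{\left(t x \right)} - \frac{x^{2} \sin^{2}{\left(t x \right)}}{3} + 18 x \sin^{2}{\left(x \right)} \cos{\left(t x \right)} - 12 x \sin{\left(x \right)} \sin{\left(t x \right)} \cos{\left(t x \right)} + 3 x \sin{\left(x \right)} \cos{\left(t x \right)} + 2 x \sin^{2}{\left(t x \right)} \cos{\left(t x \right)} - x \sin{\left(t x \right)} \cos{\left(t x \right)} + 18 \sin^{3}{\left(x \right)} - 12 \sin^{2}{\left(x \right)} \sin{\left(t x \right)} + 2 \sin{\left(x \right)} \sin^{2}{\left(t x \right)}.
Matching coefficients of the independent functions:
  [t^{2} \sin^{3}{\left(t x \right)}]:  - \frac{2 B^{3}}{3} = - \frac{2}{3}
  [x^{2} \sin^{2}{\left(t x \right)}]:  - \frac{B^{2}}{3} = - \frac{1}{3}
  [\sin{\left(x \right)} \sin^{2}{\left(t x \right)}]:  - \frac{2 A B^{2}}{3} = 2
  [\sin^{2}{\left(x \right)} \sin{\left(t x \right)}]:  - \frac{4 A^{2} B}{3} = -12
  [t^{2} \sin{\left(x \right)} \sin^{2}{\left(t x \right)}]:  - \frac{4 A B^{2}}{3} = 4
  [t^{2} \sin^{2}{\left(x \right)} \sin{\left(t x \right)}]:  - \frac{2 A^{2} B}{3} = -6
  [x \sin{\left(x \right)} \cos{\left(t x \right)}]:  - A B = 3
  [x \sin^{2}{\left(x \right)} \cos{\left(t x \right)}]:  2 A^{2} B = 18
  [x \sin{\left(t x \right)} \cos{\left(t x \right)}]:  - B^{2} = -1
  [x \sin^{2}{\left(t x \right)} \cos{\left(t x \right)}]:  2 B^{3} = 2
  [x^{2} \sin{\left(x \right)} \sin{\left(t x \right)}]:  - \frac{A B}{3} = 1
  [x \sin{\left(x \right)} \sin{\left(t x \right)} \cos{\left(t x \right)}]:  4 A B^{2} = -12
  [\sin^{3}{\left(x \right)}]:  - \frac{2 A^{3}}{3} = 18
Solving: A = -3, B = 1.
Check against the point condition:
  u(1, 0) = - 3 \sin{\left(1 \right)}  ⟹  A \sin{\left(1 \right)} = - 3 \sin{\left(1 \right)}  ✓
Hence u(x, t) = - 3 \sin{\left(x \right)} + \sin{\left(t x \right)}.

Answer: u(x, t) = - 3 \sin{\left(x \right)} + \sin{\left(t x \right)}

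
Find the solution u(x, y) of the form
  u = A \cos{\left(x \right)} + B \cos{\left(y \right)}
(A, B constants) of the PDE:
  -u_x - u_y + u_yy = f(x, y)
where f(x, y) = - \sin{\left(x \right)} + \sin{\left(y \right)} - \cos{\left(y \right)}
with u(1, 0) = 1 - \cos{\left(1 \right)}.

Substitute the ansatz u = A \cos{\left(x \right)} + B \cos{\left(y \right)} into the left-hand side.
Derivatives of the ansatz:
  u_x = - A \sin{\left(x \right)}
  u_y = - B \sin{\left(y \right)}
  u_yy = - B \cos{\left(y \right)}
Term by term:
  -u_x = A \sin{\left(x \right)}
  -u_y = B \sin{\left(y \right)}
  u_yy = - B \cos{\left(y \right)}
So the left-hand side equals
  A \sin{\left(x \right)} + B \sin{\left(y \right)} - B \cos{\left(y \right)}
This must equal f(x, y) = - \sin{\left(x \right)} + \sin{\left(y \right)} - \cos{\left(y \right)} identically.
Matching coefficients of the independent functions:
  [\sin{\left(x \right)}]:  A = -1
  [\sin{\left(y \right)}]:  B = 1
  [\cos{\left(y \right)}]:  - B = -1
Solving: A = -1, B = 1.
Check against the point condition:
  u(1, 0) = 1 - \cos{\left(1 \right)}  ⟹  A \cos{\left(1 \right)} + B = 1 - \cos{\left(1 \right)}  ✓
Hence u(x, y) = - \cos{\left(x \right)} + \cos{\left(y \right)}.

Answer: u(x, y) = - \cos{\left(x \right)} + \cos{\left(y \right)}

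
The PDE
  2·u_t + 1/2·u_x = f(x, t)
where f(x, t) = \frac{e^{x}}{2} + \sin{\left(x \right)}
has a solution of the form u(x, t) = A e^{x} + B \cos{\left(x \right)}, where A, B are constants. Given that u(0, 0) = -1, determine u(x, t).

Substitute the ansatz u = A e^{x} + B \cos{\left(x \right)} into the left-hand side.
Derivatives of the ansatz:
  u_t = 0
  u_x = A e^{x} - B \sin{\left(x \right)}
Term by term:
  2·u_t = 0
  1/2·u_x = \frac{A e^{x}}{2} - \frac{B \sin{\left(x \right)}}{2}
So the left-hand side equals
  \frac{A e^{x}}{2} - \frac{B \sin{\left(x \right)}}{2}
This must equal f(x, t) = \frac{e^{x}}{2} + \sin{\left(x \right)} identically.
Matching coefficients of the independent functions:
  [e^{x}]:  \frac{A}{2} = \frac{1}{2}
  [\sin{\left(x \right)}]:  - \frac{B}{2} = 1
Solving: A = 1, B = -2.
Check against the point condition:
  u(0, 0) = -1  ⟹  A + B = -1  ✓
Hence u(x, t) = e^{x} - 2 \cos{\left(x \right)}.

Answer: u(x, t) = e^{x} - 2 \cos{\left(x \right)}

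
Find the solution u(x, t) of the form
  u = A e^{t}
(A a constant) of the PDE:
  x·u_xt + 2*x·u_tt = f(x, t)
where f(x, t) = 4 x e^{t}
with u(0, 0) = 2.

Substitute the ansatz u = A e^{t} into the left-hand side.
Derivatives of the ansatz:
  u_xt = 0
  u_tt = A e^{t}
Term by term:
  x·u_xt = 0
  2*x·u_tt = 2 A x e^{t}
So the left-hand side equals
  2 A x e^{t}
This must equal f(x, t) = 4 x e^{t} identically.
Matching coefficients of the independent functions:
  [x e^{t}]:  2 A = 4
Solving: A = 2.
Check against the point condition:
  u(0, 0) = 2  ⟹  A = 2  ✓
Hence u(x, t) = 2 e^{t}.

Answer: u(x, t) = 2 e^{t}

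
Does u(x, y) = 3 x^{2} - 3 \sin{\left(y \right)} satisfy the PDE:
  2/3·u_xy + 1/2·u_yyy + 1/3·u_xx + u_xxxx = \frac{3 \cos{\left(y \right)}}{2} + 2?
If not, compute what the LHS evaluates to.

Evaluate each term of the left-hand side for u = 3 x^{2} - 3 \sin{\left(y \right)}.
Derivatives:
  u_xy = 0
  u_yyy = 3 \cos{\left(y \right)}
  u_xx = 6
  u_xxxx = 0
Terms:
  2/3·u_xy = 0
  1/2·u_yyy = \frac{3 \cos{\left(y \right)}}{2}
  1/3·u_xx = 2
  u_xxxx = 0
Sum: LHS = \frac{3 \cos{\left(y \right)}}{2} + 2
This is exactly the given right-hand side, so u is a solution.

Answer: Yes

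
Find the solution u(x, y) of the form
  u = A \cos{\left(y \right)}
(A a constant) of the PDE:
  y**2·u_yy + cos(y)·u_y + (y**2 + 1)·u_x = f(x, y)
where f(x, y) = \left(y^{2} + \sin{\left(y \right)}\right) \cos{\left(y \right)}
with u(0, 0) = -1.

Substitute the ansatz u = A \cos{\left(y \right)} into the left-hand side.
Derivatives of the ansatz:
  u_yy = - A \cos{\left(y \right)}
  u_y = - A \sin{\left(y \right)}
  u_x = 0
Term by term:
  y**2·u_yy = - A y^{2} \cos{\left(y \right)}
  cos(y)·u_y = - A \sin{\left(y \right)} \cos{\left(y \right)}
  (y**2 + 1)·u_x = 0
So the left-hand side equals
  - A y^{2} \cos{\left(y \right)} - A \sin{\left(y \right)} \cos{\left(y \right)}
This must equal f(x, y) identically; expanded, f = y^{2} \cos{\left(y \right)} + \sin{\left(y \right)} \cos{\left(y \right)}.
Matching coefficients of the independent functions:
  [y^{2} \cos{\left(y \right)}, \sin{\left(y \right)} \cos{\left(y \right)}]:  - A = 1
Solving: A = -1.
Check against the point condition:
  u(0, 0) = -1  ⟹  A = -1  ✓
Hence u(x, y) = - \cos{\left(y \right)}.

Answer: u(x, y) = - \cos{\left(y \right)}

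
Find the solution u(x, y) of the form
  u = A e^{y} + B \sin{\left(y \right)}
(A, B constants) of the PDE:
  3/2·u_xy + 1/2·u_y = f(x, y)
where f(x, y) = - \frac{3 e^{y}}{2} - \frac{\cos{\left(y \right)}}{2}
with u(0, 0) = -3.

Answer: u(x, y) = - 3 e^{y} - \sin{\left(y \right)}

Derivation:
Substitute the ansatz u = A e^{y} + B \sin{\left(y \right)} into the left-hand side.
Derivatives of the ansatz:
  u_xy = 0
  u_y = A e^{y} + B \cos{\left(y \right)}
Term by term:
  3/2·u_xy = 0
  1/2·u_y = \frac{A e^{y}}{2} + \frac{B \cos{\left(y \right)}}{2}
So the left-hand side equals
  \frac{A e^{y}}{2} + \frac{B \cos{\left(y \right)}}{2}
This must equal f(x, y) = - \frac{3 e^{y}}{2} - \frac{\cos{\left(y \right)}}{2} identically.
Matching coefficients of the independent functions:
  [e^{y}]:  \frac{A}{2} = - \frac{3}{2}
  [\cos{\left(y \right)}]:  \frac{B}{2} = - \frac{1}{2}
Solving: A = -3, B = -1.
Check against the point condition:
  u(0, 0) = -3  ⟹  A = -3  ✓
Hence u(x, y) = - 3 e^{y} - \sin{\left(y \right)}.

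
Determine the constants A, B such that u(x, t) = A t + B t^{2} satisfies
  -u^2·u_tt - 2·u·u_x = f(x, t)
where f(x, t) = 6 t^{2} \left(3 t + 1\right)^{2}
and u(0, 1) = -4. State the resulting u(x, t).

Answer: u(x, t) = - 3 t^{2} - t

Derivation:
Substitute the ansatz u = A t + B t^{2} into the left-hand side.
Derivatives of the ansatz:
  u_tt = 2 B
  u_x = 0
Term by term:
  -u^2·u_tt = - 2 A^{2} B t^{2} - 4 A B^{2} t^{3} - 2 B^{3} t^{4}
  -2·u·u_x = 0
So the left-hand side equals
  - 2 A^{2} B t^{2} - 4 A B^{2} t^{3} - 2 B^{3} t^{4}
This must equal f(x, t) identically; expanded, f = 54 t^{4} + 36 t^{3} + 6 t^{2}.
Matching coefficients of the independent functions:
  [t^{2}]:  - 2 A^{2} B = 6
  [t^{3}]:  - 4 A B^{2} = 36
  [t^{4}]:  - 2 B^{3} = 54
Solving: A = -1, B = -3.
Check against the point condition:
  u(0, 1) = -4  ⟹  A + B = -4  ✓
Hence u(x, t) = - 3 t^{2} - t.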